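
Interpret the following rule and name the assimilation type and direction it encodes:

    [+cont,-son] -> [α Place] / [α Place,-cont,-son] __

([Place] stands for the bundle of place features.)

progressive place assimilation

The shared variable α links the value of the place features (abbreviated [Place]) on the target to the same value on the neighbouring segment, so place is the feature that assimilates.
Since the environment is written before the underscore, the trigger precedes the target; the direction is progressive.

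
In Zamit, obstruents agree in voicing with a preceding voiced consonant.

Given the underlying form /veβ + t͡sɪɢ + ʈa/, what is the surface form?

The rule targets /t͡s/ (voiceless alveolar affricate), which sits after the trigger /β/ (voiced).
The voiced alveolar affricate is [d͡z], so /t͡s/ → [d͡z].
At the second juncture, /ʈ/ likewise becomes [ɖ] adjacent to /ɢ/.

[veβd͡zɪɢɖa]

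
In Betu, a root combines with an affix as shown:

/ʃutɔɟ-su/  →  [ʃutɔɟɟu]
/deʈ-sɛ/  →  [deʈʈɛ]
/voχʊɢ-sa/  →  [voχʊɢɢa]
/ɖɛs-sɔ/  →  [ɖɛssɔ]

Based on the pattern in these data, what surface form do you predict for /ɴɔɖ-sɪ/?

[ɴɔɖɖɪ]

The data show progressive total assimilation (/s/ → [ɟ] after /ɟ/; /s/ → [ʈ] after /ʈ/; /s/ → [ɢ] after /ɢ/): in every case the target segment becomes identical to its preceding neighbour, copying more than a single feature.
In [ɖɛssɔ] the two consonants at the boundary are already identical (/s/ + /s/), so the rule applies vacuously and nothing changes.
/s/ is the segment targeted by the rule; it sits immediately after /ɖ/, so it assimilates completely and surfaces as [ɖ].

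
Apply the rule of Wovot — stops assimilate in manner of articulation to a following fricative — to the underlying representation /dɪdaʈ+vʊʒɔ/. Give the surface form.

[dɪdaʂvʊʒɔ]

/ʈ/ is a voiceless retroflex stop. The following trigger /v/ is a fricative, so /ʈ/ must become a fricative as well.
The voiceless retroflex fricative is [ʂ], so /ʈ/ → [ʂ].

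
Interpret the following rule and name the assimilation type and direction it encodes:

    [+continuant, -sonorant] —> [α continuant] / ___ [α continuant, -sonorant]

regressive manner assimilation

The rule copies [continuant] (continuancy) from the environment onto the target fricatives; since [±continuant] encodes the stop/fricative manner contrast, the assimilating dimension is manner.
The conditioning segment sits to the right of the focus bar, meaning the trigger follows the segment that changes — regressive assimilation.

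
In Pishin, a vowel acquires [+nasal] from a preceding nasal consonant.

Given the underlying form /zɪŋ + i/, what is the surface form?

The vowel /i/ is adjacent to the preceding nasal /ŋ/, so it acquires [+nasal] and surfaces as [ĩ].

[zɪŋĩ]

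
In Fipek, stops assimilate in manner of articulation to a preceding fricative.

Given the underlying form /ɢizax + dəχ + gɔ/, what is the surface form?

[ɢizaxzəχɣɔ]

The rule targets /d/ (voiced alveolar stop), which sits after the trigger /x/ (fricative).
A voiced alveolar fricative is [z], so the surface segment is [z].
The same rule applies at the second boundary: /g/ → [ɣ] next to /χ/.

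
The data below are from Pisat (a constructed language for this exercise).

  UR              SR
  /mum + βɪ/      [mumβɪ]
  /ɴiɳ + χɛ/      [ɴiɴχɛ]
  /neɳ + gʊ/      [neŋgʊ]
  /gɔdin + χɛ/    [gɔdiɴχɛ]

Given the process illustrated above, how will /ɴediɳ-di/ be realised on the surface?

[ɴedindi]

The data show regressive place assimilation: /ɳ/ → [ɴ] before /χ/; /ɳ/ → [ŋ] before /g/; /n/ → [ɴ] before /χ/. In each pair only place changes, matching the following consonant, while manner and voice stay constant.
Nothing changes in [mumβɪ]: there the adjacent consonants already agree in place (/m/ and /β/ are both bilabial), so this form is consistent with the same rule.
The rule targets /ɳ/ (voiced retroflex nasal), which sits before the trigger /d/ (alveolar).
Changing only its place to alveolar gives [n] — the voiced alveolar nasal.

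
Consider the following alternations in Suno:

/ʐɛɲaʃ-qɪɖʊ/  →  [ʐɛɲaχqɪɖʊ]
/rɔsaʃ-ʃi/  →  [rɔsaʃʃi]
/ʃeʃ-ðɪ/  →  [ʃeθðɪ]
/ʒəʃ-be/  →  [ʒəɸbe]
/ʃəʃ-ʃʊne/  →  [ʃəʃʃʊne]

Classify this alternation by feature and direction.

regressive place assimilation

Underlying /ʃ/ is realised as [χ] next to /q/; /q/ itself does not change.
The change postalveolar → uvular matches the place of the following /q/, identifying this as place assimilation.
Manner and voice are unchanged, so the assimilation is partial, not total.
Checking the remaining alternations: /ʃ/ → [θ] before /ð/ (postalveolar → dental, matching dental); /ʃ/ → [ɸ] before /b/ (postalveolar → bilabial, matching bilabial) — only place changes, and always toward the following segment.
No alternation appears in [rɔsaʃʃi], [ʃəʃʃʊne]: there the adjacent consonants already agree in place (/ʃ/ and /ʃ/ are both postalveolar; /ʃ/ and /ʃ/ are both postalveolar), so these forms are consistent with the same rule.
The trigger is the following segment, so the direction is regressive (anticipatory).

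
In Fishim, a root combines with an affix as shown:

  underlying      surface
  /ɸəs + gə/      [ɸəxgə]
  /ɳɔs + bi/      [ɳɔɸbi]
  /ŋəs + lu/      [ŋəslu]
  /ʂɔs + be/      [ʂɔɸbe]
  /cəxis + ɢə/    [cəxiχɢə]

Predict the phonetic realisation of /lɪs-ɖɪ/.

The data show regressive place assimilation: /s/ → [x] before /g/; /s/ → [ɸ] before /b/; /s/ → [χ] before /ɢ/. In each pair only place changes, matching the following consonant, while manner and voice stay constant.
Nothing changes in [ŋəslu]: there the adjacent consonants already agree in place (/s/ and /l/ are both alveolar), so this form is consistent with the same rule.
The rule targets /s/ (voiceless alveolar fricative), which sits before the trigger /ɖ/ (retroflex).
The voiceless retroflex fricative is [ʂ], so /s/ → [ʂ].

[lɪʂɖɪ]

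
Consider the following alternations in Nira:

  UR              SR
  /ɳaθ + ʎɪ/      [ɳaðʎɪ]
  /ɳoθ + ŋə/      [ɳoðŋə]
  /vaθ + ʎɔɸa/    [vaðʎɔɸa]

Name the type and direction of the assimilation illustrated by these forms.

Underlying /θ/ is realised as [ð] next to /ʎ/; /ʎ/ itself does not change.
The change voiceless → voiced matches the voicing of the following /ʎ/, identifying this as voicing assimilation.
Place and manner are unchanged, so the assimilation is partial, not total.
The same holds elsewhere in the data: /θ/ → [ð] before /ŋ/ (voiceless → voiced, matching voiced) — only voicing changes, and always toward the following segment.
Since the segment that changes precedes the conditioning segment, the assimilation is regressive.

regressive voicing assimilation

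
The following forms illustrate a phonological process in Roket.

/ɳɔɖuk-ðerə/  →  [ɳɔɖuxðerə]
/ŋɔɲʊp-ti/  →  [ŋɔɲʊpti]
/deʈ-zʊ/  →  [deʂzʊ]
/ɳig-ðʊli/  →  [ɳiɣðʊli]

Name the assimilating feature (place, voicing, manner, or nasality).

The segment that alternates is /k/, which surfaces as [x] when adjacent to /ð/.
/k/ is a stop while /ð/ is a fricative; the output [x] is a fricative, matching the trigger — so the feature that spreads is manner.
Checking the remaining alternations: /ʈ/ → [ʂ] before /z/ (stop → fricative, matching a fricative); /g/ → [ɣ] before /ð/ (stop → fricative, matching a fricative) — only manner changes, and always toward the following segment.
No alternation appears in [ŋɔɲʊpti]: there the adjacent consonants already agree in manner (/p/ and /t/ are both stops), so this form is consistent with the same rule.

manner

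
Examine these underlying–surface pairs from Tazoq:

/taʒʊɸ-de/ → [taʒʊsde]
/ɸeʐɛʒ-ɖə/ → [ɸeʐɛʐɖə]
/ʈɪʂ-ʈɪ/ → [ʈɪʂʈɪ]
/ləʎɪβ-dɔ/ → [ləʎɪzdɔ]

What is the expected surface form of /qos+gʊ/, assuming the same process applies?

The data show regressive place assimilation: /ɸ/ → [s] before /d/; /ʒ/ → [ʐ] before /ɖ/; /β/ → [z] before /d/. In each pair only place changes, matching the following consonant, while manner and voice stay constant.
Nothing changes in [ʈɪʂʈɪ]: there the adjacent consonants already agree in place (/ʂ/ and /ʈ/ are both retroflex), so this form is consistent with the same rule.
/s/ is a voiceless alveolar fricative. The following trigger /g/ is velar, so /s/ must become velar as well.
A voiceless velar fricative is [x], so the surface segment is [x].

[qoxgʊ]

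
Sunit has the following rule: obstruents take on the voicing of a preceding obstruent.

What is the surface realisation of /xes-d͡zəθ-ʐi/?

/d͡z/ is a voiced alveolar affricate. The preceding trigger /s/ is voiceless, so /d͡z/ must become voiceless as well.
A voiceless alveolar affricate is [t͡s], so the surface segment is [t͡s].
At the second juncture, /ʐ/ likewise becomes [ʂ] adjacent to /θ/.

[xest͡səθʂi]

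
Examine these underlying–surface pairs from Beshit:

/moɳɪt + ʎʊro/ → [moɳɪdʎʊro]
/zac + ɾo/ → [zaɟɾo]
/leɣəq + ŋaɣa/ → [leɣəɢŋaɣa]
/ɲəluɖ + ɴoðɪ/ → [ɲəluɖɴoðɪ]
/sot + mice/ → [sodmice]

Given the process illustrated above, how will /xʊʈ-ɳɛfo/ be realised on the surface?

[xʊɖɳɛfo]

The data show regressive voicing assimilation: /t/ → [d] before /ʎ/; /c/ → [ɟ] before /ɾ/; /q/ → [ɢ] before /ŋ/; /t/ → [d] before /m/. In each pair only voicing changes, matching the following consonant, while place and manner stay constant.
No alternation appears in [ɲəluɖɴoðɪ]: there the adjacent consonants already agree in voicing (/ɖ/ and /ɴ/ are both voiced), so this form is consistent with the same rule.
/ʈ/ is a voiceless retroflex stop. The following trigger /ɳ/ is voiced, so /ʈ/ must become voiced as well.
The voiced retroflex stop is [ɖ], so /ʈ/ → [ɖ].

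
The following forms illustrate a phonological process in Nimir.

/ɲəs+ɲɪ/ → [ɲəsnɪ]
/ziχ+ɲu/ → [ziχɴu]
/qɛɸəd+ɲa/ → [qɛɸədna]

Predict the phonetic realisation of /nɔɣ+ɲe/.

The data show progressive place assimilation: /ɲ/ → [n] after /s/; /ɲ/ → [ɴ] after /χ/; /ɲ/ → [n] after /d/. In each pair only place changes, matching the preceding consonant, while manner and voice stay constant.
/ɲ/ is a voiced palatal nasal. The preceding trigger /ɣ/ is velar, so /ɲ/ must become velar as well.
The voiced velar nasal is [ŋ], so /ɲ/ → [ŋ].

[nɔɣŋe]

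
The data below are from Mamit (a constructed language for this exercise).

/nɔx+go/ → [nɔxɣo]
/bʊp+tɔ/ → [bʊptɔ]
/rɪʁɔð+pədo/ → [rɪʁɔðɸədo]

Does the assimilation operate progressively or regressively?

progressive

Comparing underlying and surface forms, /g/ → [ɣ] is the alternation; the neighbouring /x/ is constant.
/g/ is a stop while /x/ is a fricative; the output [ɣ] is a fricative, matching the trigger — so the feature that spreads is manner.
The other alternating form patterns the same way: /p/ → [ɸ] after /ð/ (stop → fricative, matching a fricative) — only manner changes, and always toward the preceding segment.
No alternation appears in [bʊptɔ]: there the adjacent consonants already agree in manner (/t/ and /p/ are both stops), so this form is consistent with the same rule.
The trigger is the preceding segment, so the direction is progressive (perseverative).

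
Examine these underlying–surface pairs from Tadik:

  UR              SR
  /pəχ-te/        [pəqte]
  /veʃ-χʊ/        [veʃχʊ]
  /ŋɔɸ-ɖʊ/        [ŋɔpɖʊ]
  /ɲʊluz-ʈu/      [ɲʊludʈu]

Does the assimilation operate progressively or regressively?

regressive

Underlying /χ/ is realised as [q] next to /t/; /t/ itself does not change.
/χ/ is a fricative while /t/ is a stop; the output [q] is a stop, matching the trigger — so the feature that spreads is manner.
Checking the remaining alternations: /ɸ/ → [p] before /ɖ/ (fricative → stop, matching a stop); /z/ → [d] before /ʈ/ (fricative → stop, matching a stop) — only manner changes, and always toward the following segment.
No alternation appears in [veʃχʊ]: there the adjacent consonants already agree in manner (/ʃ/ and /χ/ are both fricatives), so this form is consistent with the same rule.
The trigger is the following segment, so the direction is regressive (anticipatory).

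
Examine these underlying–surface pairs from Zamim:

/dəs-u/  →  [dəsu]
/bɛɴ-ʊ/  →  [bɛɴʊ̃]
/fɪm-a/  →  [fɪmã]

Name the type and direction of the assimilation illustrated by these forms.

The vowel /ʊ/ surfaces as nasalised [ʊ̃] next to the preceding nasal /ɴ/ — it has acquired the [+nasal] feature of its neighbour.
The other form shows the same pattern: /a/ → [ã] after /m/ — each time a vowel is nasalised next to a preceding nasal.
No change occurs in [dəsu] because the vowel at the boundary is adjacent to an oral consonant, not a nasal (/u/ next to /s/).
Because the conditioning nasal is to the left of the vowel that changes, the process is progressive (perseverative).

progressive nasality assimilation (vowel nasalisation)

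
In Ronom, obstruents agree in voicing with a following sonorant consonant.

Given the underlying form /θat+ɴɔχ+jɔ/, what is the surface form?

[θadɴɔʁjɔ]

The rule targets /t/ (voiceless alveolar stop), which sits before the trigger /ɴ/ (voiced).
The voiced alveolar stop is [d], so /t/ → [d].
At the second juncture, /χ/ likewise becomes [ʁ] adjacent to /j/.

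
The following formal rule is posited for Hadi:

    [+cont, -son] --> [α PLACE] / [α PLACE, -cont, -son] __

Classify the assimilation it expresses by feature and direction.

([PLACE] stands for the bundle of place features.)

The shared variable α links the value of the place features (abbreviated [PLACE]) on the target to the same value on the neighbouring segment, so place is the feature that assimilates.
The conditioning segment sits to the left of the focus bar, meaning the trigger precedes the segment that changes — progressive assimilation.

progressive place assimilation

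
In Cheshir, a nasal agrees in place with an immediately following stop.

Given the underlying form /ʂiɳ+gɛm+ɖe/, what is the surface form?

The rule targets /ɳ/ (voiced retroflex nasal), which sits before the trigger /g/ (velar).
The voiced velar nasal is [ŋ], so /ɳ/ → [ŋ].
The same rule applies at the second boundary: /m/ → [ɳ] next to /ɖ/.

[ʂiŋgɛɳɖe]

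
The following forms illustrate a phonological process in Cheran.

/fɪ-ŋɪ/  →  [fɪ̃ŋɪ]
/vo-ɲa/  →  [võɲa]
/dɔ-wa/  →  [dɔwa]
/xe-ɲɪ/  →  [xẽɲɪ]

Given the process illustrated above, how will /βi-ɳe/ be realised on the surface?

[βĩɳe]

The data show regressive nasality assimilation (vowel nasalisation): /ɪ/ → [ɪ̃] before /ŋ/; /o/ → [õ] before /ɲ/; /e/ → [ẽ] before /ɲ/ — a vowel is nasalised by an immediately following nasal consonant.
No change occurs in [dɔwa] because the vowel at the boundary is adjacent to an oral consonant, not a nasal (/ɔ/ next to /w/).
The vowel /i/ is adjacent to the following nasal /ɳ/, so it acquires [+nasal] and surfaces as [ĩ].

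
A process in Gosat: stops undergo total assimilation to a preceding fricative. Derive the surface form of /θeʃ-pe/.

[θeʃʃe]

/p/ is the segment targeted by the rule; it sits immediately after /ʃ/, so it assimilates completely and surfaces as [ʃ].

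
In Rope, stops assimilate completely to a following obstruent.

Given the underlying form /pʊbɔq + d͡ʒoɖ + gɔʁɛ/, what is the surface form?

[pʊbɔd͡ʒd͡ʒoggɔʁɛ]

/q/ is the segment targeted by the rule; it sits immediately before /d͡ʒ/, so it assimilates completely and surfaces as [d͡ʒ].
The same rule applies at the second boundary: /ɖ/ → [g] next to /g/.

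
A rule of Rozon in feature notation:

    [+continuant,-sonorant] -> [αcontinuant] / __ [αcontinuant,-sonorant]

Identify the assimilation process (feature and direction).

The rule copies [continuant] (continuancy) from the environment onto the target fricatives; since [±continuant] encodes the stop/fricative manner contrast, the assimilating dimension is manner.
Since the environment is written after the underscore, the trigger follows the target; the direction is regressive.

regressive manner assimilation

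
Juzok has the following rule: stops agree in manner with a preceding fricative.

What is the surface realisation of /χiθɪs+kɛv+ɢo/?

[χiθɪsxɛvʁo]

The rule targets /k/ (voiceless velar stop), which sits after the trigger /s/ (fricative).
The voiceless velar fricative is [x], so /k/ → [x].
At the second juncture, /ɢ/ likewise becomes [ʁ] adjacent to /v/.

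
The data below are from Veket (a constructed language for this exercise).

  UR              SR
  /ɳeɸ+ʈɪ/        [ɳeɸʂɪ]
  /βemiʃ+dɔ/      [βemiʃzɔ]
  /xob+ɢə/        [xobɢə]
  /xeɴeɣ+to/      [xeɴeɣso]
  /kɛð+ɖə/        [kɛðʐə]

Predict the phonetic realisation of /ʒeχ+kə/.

The data show progressive manner assimilation: /ʈ/ → [ʂ] after /ɸ/; /d/ → [z] after /ʃ/; /t/ → [s] after /ɣ/; /ɖ/ → [ʐ] after /ð/. In each pair only manner changes, matching the preceding consonant, while place and voice stay constant.
Nothing changes in [xobɢə]: there the adjacent consonants already agree in manner (/ɢ/ and /b/ are both stops), so this form is consistent with the same rule.
/k/ is a voiceless velar stop. The preceding trigger /χ/ is a fricative, so /k/ must become a fricative as well.
Changing only its manner to fricative gives [x] — the voiceless velar fricative.

[ʒeχxə]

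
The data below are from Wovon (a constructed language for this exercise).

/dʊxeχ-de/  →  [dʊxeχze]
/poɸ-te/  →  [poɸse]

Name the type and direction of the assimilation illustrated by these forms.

The segment that alternates is /d/, which surfaces as [z] when adjacent to /χ/.
/d/ is a stop while /χ/ is a fricative; the output [z] is a fricative, matching the trigger — so the feature that spreads is manner.
Place and voice are unchanged, so the assimilation is partial, not total.
The other alternating form patterns the same way: /t/ → [s] after /ɸ/ (stop → fricative, matching a fricative) — only manner changes, and always toward the preceding segment.
The trigger is the preceding segment, so the direction is progressive (perseverative).

progressive manner assimilation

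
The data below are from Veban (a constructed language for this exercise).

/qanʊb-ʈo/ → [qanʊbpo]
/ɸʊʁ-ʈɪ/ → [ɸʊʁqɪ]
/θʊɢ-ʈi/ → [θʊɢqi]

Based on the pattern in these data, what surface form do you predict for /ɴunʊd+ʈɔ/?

The data show progressive place assimilation: /ʈ/ → [p] after /b/; /ʈ/ → [q] after /ʁ/; /ʈ/ → [q] after /ɢ/. In each pair only place changes, matching the preceding consonant, while manner and voice stay constant.
/ʈ/ is a voiceless retroflex stop. The preceding trigger /d/ is alveolar, so /ʈ/ must become alveolar as well.
The voiceless alveolar stop is [t], so /ʈ/ → [t].

[ɴunʊdtɔ]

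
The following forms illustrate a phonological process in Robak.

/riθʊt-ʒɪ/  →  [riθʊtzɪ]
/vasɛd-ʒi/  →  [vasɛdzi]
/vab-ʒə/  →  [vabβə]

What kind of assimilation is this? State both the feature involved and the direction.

progressive place assimilation

The segment that alternates is /ʒ/, which surfaces as [z] when adjacent to /t/.
/ʒ/ is postalveolar while /t/ is alveolar; the output [z] is alveolar, matching the trigger — so the feature that spreads is place.
Manner and voice are unchanged, so the assimilation is partial, not total.
Checking the remaining alternations: /ʒ/ → [z] after /d/ (postalveolar → alveolar, matching alveolar); /ʒ/ → [β] after /b/ (postalveolar → bilabial, matching bilabial) — only place changes, and always toward the preceding segment.
The trigger is the preceding segment, so the direction is progressive (perseverative).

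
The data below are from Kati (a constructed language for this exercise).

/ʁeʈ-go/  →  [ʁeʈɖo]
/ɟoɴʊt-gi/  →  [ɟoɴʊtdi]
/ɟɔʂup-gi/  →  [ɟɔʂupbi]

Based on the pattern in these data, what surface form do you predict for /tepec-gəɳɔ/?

[tepecɟəɳɔ]

The data show progressive place assimilation: /g/ → [ɖ] after /ʈ/; /g/ → [d] after /t/; /g/ → [b] after /p/. In each pair only place changes, matching the preceding consonant, while manner and voice stay constant.
/g/ is a voiced velar stop. The preceding trigger /c/ is palatal, so /g/ must become palatal as well.
The voiced palatal stop is [ɟ], so /g/ → [ɟ].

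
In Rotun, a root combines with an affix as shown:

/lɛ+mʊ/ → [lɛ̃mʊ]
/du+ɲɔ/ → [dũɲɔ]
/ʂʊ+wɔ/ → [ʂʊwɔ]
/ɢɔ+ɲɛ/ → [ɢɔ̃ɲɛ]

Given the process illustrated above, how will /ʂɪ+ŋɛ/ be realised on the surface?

The data show regressive nasality assimilation (vowel nasalisation): /ɛ/ → [ɛ̃] before /m/; /u/ → [ũ] before /ɲ/; /ɔ/ → [ɔ̃] before /ɲ/ — a vowel is nasalised by an immediately following nasal consonant.
No change occurs in [ʂʊwɔ] because the vowel at the boundary is adjacent to an oral consonant, not a nasal (/ʊ/ next to /w/).
/ɪ/ sits next to the nasal /ŋ/ and is therefore nasalised to [ɪ̃].

[ʂɪ̃ŋɛ]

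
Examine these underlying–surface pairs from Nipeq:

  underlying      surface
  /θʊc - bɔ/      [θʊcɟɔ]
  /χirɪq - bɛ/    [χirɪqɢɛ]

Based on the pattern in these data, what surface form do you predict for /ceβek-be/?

[ceβekge]

The data show progressive place assimilation: /b/ → [ɟ] after /c/; /b/ → [ɢ] after /q/. In each pair only place changes, matching the preceding consonant, while manner and voice stay constant.
/b/ is a voiced bilabial stop. The preceding trigger /k/ is velar, so /b/ must become velar as well.
The voiced velar stop is [g], so /b/ → [g].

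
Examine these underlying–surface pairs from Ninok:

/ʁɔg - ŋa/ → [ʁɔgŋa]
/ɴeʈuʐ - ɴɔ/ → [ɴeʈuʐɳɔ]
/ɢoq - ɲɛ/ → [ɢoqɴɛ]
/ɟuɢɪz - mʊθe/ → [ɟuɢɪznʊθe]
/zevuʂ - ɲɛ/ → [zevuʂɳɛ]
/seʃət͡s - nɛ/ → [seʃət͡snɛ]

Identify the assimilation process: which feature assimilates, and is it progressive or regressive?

progressive place assimilation

Comparing underlying and surface forms, /ɴ/ → [ɳ] is the alternation; the neighbouring /ʐ/ is constant.
/ɴ/ is uvular while /ʐ/ is retroflex; the output [ɳ] is retroflex, matching the trigger — so the feature that spreads is place.
Manner and voice are unchanged, so the assimilation is partial, not total.
Checking the remaining alternations: /ɲ/ → [ɴ] after /q/ (palatal → uvular, matching uvular); /m/ → [n] after /z/ (bilabial → alveolar, matching alveolar); /ɲ/ → [ɳ] after /ʂ/ (palatal → retroflex, matching retroflex) — only place changes, and always toward the preceding segment.
No alternation appears in [ʁɔgŋa], [seʃət͡snɛ]: there the adjacent consonants already agree in place (/ŋ/ and /g/ are both velar; /n/ and /t͡s/ are both alveolar), so these forms are consistent with the same rule.
Since the segment that changes follows the conditioning segment, the assimilation is progressive.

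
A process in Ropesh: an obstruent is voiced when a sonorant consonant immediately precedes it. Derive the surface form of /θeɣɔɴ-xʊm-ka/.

[θeɣɔɴɣʊmga]

/x/ is a voiceless velar fricative. The preceding trigger /ɴ/ is voiced, so /x/ must become voiced as well.
A voiced velar fricative is [ɣ], so the surface segment is [ɣ].
The same rule applies at the second boundary: /k/ → [g] next to /m/.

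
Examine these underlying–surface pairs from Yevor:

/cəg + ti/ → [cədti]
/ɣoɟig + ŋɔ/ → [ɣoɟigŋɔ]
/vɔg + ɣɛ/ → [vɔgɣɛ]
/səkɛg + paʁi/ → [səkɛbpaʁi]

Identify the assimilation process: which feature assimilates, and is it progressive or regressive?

The segment that alternates is /g/, which surfaces as [d] when adjacent to /t/.
The change velar → alveolar matches the place of the following /t/, identifying this as place assimilation.
Manner and voice are unchanged, so the assimilation is partial, not total.
The other alternating form patterns the same way: /g/ → [b] before /p/ (velar → bilabial, matching bilabial) — only place changes, and always toward the following segment.
No alternation appears in [ɣoɟigŋɔ], [vɔgɣɛ]: there the adjacent consonants already agree in place (/g/ and /ŋ/ are both velar; /g/ and /ɣ/ are both velar), so these forms are consistent with the same rule.
Since the segment that changes precedes the conditioning segment, the assimilation is regressive.

regressive place assimilation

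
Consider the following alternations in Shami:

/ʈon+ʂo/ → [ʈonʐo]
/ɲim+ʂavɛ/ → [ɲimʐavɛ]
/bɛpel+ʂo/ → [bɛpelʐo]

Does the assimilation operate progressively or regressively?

progressive

Underlying /ʂ/ is realised as [ʐ] next to /n/; /n/ itself does not change.
The change voiceless → voiced matches the voicing of the preceding /n/, identifying this as voicing assimilation.
The other alternating forms pattern the same way: /ʂ/ → [ʐ] after /m/ (voiceless → voiced, matching voiced); /ʂ/ → [ʐ] after /l/ (voiceless → voiced, matching voiced) — only voicing changes, and always toward the preceding segment.
Since the segment that changes follows the conditioning segment, the assimilation is progressive.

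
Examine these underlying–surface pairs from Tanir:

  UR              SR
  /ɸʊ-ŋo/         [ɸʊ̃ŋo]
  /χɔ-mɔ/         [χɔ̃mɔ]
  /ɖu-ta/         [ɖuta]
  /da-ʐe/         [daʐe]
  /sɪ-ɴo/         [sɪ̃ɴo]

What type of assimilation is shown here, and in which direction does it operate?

The vowel /ʊ/ surfaces as nasalised [ʊ̃] next to the following nasal /ŋ/ — it has acquired the [+nasal] feature of its neighbour.
Likewise in the remaining data: /ɔ/ → [ɔ̃] before /m/; /ɪ/ → [ɪ̃] before /ɴ/ — each time a vowel is nasalised next to a following nasal.
No change occurs in [ɖuta], [daʐe] because the vowel at the boundary is adjacent to an oral consonant, not a nasal (/u/ next to /t/; /a/ next to /ʐ/).
Because the conditioning nasal is to the right of the vowel that changes, the process is regressive (anticipatory).

regressive nasality assimilation (vowel nasalisation)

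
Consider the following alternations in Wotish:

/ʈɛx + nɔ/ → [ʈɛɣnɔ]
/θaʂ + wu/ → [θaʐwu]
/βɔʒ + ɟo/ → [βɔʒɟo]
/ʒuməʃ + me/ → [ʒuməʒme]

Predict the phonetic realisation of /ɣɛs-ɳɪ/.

The data show regressive voicing assimilation: /x/ → [ɣ] before /n/; /ʂ/ → [ʐ] before /w/; /ʃ/ → [ʒ] before /m/. In each pair only voicing changes, matching the following consonant, while place and manner stay constant.
Nothing changes in [βɔʒɟo]: there the adjacent consonants already agree in voicing (/ʒ/ and /ɟ/ are both voiced), so this form is consistent with the same rule.
The rule targets /s/ (voiceless alveolar fricative), which sits before the trigger /ɳ/ (voiced).
Changing only its voicing to voiced gives [z] — the voiced alveolar fricative.

[ɣɛzɳɪ]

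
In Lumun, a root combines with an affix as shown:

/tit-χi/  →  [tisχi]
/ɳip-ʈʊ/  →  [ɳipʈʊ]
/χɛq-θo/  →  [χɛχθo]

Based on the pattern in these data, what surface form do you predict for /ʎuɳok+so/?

The data show regressive manner assimilation: /t/ → [s] before /χ/; /q/ → [χ] before /θ/. In each pair only manner changes, matching the following consonant, while place and voice stay constant.
No alternation appears in [ɳipʈʊ]: there the adjacent consonants already agree in manner (/p/ and /ʈ/ are both stops), so this form is consistent with the same rule.
The rule targets /k/ (voiceless velar stop), which sits before the trigger /s/ (fricative).
Changing only its manner to fricative gives [x] — the voiceless velar fricative.

[ʎuɳoxso]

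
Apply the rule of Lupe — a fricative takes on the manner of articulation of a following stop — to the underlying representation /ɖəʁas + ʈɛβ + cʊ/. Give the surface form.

[ɖəʁatʈɛbcʊ]

/s/ is a voiceless alveolar fricative. The following trigger /ʈ/ is a stop, so /s/ must become a stop as well.
A voiceless alveolar stop is [t], so the surface segment is [t].
At the second juncture, /β/ likewise becomes [b] adjacent to /c/.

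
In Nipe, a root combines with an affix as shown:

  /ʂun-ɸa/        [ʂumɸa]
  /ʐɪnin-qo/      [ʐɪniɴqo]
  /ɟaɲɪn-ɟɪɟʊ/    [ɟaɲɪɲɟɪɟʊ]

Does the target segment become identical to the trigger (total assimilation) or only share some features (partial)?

partial assimilation

The segment that alternates is /n/, which surfaces as [m] when adjacent to /ɸ/.
/n/ is alveolar while /ɸ/ is bilabial; the output [m] is bilabial, matching the trigger — so the feature that spreads is place.
Manner and voice are unchanged, so the assimilation is partial, not total.
The same holds elsewhere in the data: /n/ → [ɴ] before /q/ (alveolar → uvular, matching uvular); /n/ → [ɲ] before /ɟ/ (alveolar → palatal, matching palatal) — only place changes, and always toward the following segment.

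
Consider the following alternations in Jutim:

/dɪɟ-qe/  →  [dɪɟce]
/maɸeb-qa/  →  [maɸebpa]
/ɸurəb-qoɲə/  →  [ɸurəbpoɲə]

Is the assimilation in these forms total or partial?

Underlying /q/ is realised as [c] next to /ɟ/; /ɟ/ itself does not change.
The change uvular → palatal matches the place of the preceding /ɟ/, identifying this as place assimilation.
Manner and voice are unchanged, so the assimilation is partial, not total.
The other alternating form patterns the same way: /q/ → [p] after /b/ (uvular → bilabial, matching bilabial) — only place changes, and always toward the preceding segment.

partial assimilation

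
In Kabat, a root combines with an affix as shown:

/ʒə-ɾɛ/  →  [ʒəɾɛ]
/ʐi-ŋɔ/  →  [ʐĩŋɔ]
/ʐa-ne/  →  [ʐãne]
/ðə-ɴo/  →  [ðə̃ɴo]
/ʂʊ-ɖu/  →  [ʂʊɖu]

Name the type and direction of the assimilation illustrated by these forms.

regressive nasality assimilation (vowel nasalisation)

The vowel /i/ surfaces as nasalised [ĩ] next to the following nasal /ŋ/ — it has acquired the [+nasal] feature of its neighbour.
Likewise in the remaining data: /a/ → [ã] before /n/; /ə/ → [ə̃] before /ɴ/ — each time a vowel is nasalised next to a following nasal.
No change occurs in [ʒəɾɛ], [ʂʊɖu] because the vowel at the boundary is adjacent to an oral consonant, not a nasal (/ə/ next to /ɾ/; /ʊ/ next to /ɖ/).
Because the conditioning nasal is to the right of the vowel that changes, the process is regressive (anticipatory).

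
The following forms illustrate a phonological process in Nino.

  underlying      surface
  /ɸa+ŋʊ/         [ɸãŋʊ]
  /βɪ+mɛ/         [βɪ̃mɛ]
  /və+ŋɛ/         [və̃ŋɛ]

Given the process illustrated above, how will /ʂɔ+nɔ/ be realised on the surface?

The data show regressive nasality assimilation (vowel nasalisation): /a/ → [ã] before /ŋ/; /ɪ/ → [ɪ̃] before /m/; /ə/ → [ə̃] before /ŋ/ — a vowel is nasalised by an immediately following nasal consonant.
/ɔ/ sits next to the nasal /n/ and is therefore nasalised to [ɔ̃].

[ʂɔ̃nɔ]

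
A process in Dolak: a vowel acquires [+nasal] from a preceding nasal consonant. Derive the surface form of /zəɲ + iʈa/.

/i/ sits next to the nasal /ɲ/ and is therefore nasalised to [ĩ].

[zəɲĩʈa]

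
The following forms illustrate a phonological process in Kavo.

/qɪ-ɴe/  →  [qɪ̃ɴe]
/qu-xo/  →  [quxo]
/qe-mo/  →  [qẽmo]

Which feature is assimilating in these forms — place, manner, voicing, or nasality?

nasality

The vowel /ɪ/ surfaces as nasalised [ɪ̃] next to the following nasal /ɴ/ — it has acquired the [+nasal] feature of its neighbour.
Likewise in the remaining data: /e/ → [ẽ] before /m/ — each time a vowel is nasalised next to a following nasal.
No change occurs in [quxo] because the vowel at the boundary is adjacent to an oral consonant, not a nasal (/u/ next to /x/).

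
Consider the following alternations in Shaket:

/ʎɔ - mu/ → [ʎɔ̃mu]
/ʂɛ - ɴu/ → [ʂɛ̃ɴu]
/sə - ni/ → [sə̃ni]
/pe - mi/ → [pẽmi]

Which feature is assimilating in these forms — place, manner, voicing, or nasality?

nasality

The vowel /ɔ/ surfaces as nasalised [ɔ̃] next to the following nasal /m/ — it has acquired the [+nasal] feature of its neighbour.
The other forms show the same pattern: /ɛ/ → [ɛ̃] before /ɴ/; /ə/ → [ə̃] before /n/; /e/ → [ẽ] before /m/ — each time a vowel is nasalised next to a following nasal.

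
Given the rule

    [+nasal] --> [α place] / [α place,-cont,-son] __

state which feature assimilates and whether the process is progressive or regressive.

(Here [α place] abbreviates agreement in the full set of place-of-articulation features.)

progressive place assimilation

The shared variable α links the value of the place features (abbreviated [place]) on the target to the same value on the neighbouring segment, so place is the feature that assimilates.
The conditioning segment sits to the left of the focus bar, meaning the trigger precedes the segment that changes — progressive assimilation.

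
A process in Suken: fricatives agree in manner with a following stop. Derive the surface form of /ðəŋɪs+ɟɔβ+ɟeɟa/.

/s/ is a voiceless alveolar fricative. The following trigger /ɟ/ is a stop, so /s/ must become a stop as well.
Changing only its manner to stop gives [t] — the voiceless alveolar stop.
At the second juncture, /β/ likewise becomes [b] adjacent to /ɟ/.

[ðəŋɪtɟɔbɟeɟa]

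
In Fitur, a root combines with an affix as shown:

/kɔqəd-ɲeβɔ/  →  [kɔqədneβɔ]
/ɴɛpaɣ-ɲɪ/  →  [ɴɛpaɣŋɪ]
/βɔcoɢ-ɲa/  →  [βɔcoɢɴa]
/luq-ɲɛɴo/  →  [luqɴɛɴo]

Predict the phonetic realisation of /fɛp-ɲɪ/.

[fɛpmɪ]

The data show progressive place assimilation: /ɲ/ → [n] after /d/; /ɲ/ → [ŋ] after /ɣ/; /ɲ/ → [ɴ] after /ɢ/; /ɲ/ → [ɴ] after /q/. In each pair only place changes, matching the preceding consonant, while manner and voice stay constant.
/ɲ/ is a voiced palatal nasal. The preceding trigger /p/ is bilabial, so /ɲ/ must become bilabial as well.
The voiced bilabial nasal is [m], so /ɲ/ → [m].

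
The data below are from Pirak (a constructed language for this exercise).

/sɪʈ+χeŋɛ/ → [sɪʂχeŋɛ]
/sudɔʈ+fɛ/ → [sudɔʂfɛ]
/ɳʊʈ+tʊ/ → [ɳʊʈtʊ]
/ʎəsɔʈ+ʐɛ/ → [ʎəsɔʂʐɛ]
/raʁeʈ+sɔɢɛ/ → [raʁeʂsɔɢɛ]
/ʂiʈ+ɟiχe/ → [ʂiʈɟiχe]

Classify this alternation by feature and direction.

regressive manner assimilation

Underlying /ʈ/ is realised as [ʂ] next to /χ/; /χ/ itself does not change.
/ʈ/ is a stop while /χ/ is a fricative; the output [ʂ] is a fricative, matching the trigger — so the feature that spreads is manner.
Place and voice are unchanged, so the assimilation is partial, not total.
The other alternating forms pattern the same way: /ʈ/ → [ʂ] before /f/ (stop → fricative, matching a fricative); /ʈ/ → [ʂ] before /ʐ/ (stop → fricative, matching a fricative); /ʈ/ → [ʂ] before /s/ (stop → fricative, matching a fricative) — only manner changes, and always toward the following segment.
No alternation appears in [ɳʊʈtʊ], [ʂiʈɟiχe]: there the adjacent consonants already agree in manner (/ʈ/ and /t/ are both stops; /ʈ/ and /ɟ/ are both stops), so these forms are consistent with the same rule.
The trigger is the following segment, so the direction is regressive (anticipatory).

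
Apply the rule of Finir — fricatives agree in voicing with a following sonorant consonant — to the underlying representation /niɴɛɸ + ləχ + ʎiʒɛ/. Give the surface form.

[niɴɛβləʁʎiʒɛ]

The rule targets /ɸ/ (voiceless bilabial fricative), which sits before the trigger /l/ (voiced).
Changing only its voicing to voiced gives [β] — the voiced bilabial fricative.
The same rule applies at the second boundary: /χ/ → [ʁ] next to /ʎ/.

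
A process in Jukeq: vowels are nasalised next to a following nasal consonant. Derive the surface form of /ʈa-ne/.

The vowel /a/ is adjacent to the following nasal /n/, so it acquires [+nasal] and surfaces as [ã].

[ʈãne]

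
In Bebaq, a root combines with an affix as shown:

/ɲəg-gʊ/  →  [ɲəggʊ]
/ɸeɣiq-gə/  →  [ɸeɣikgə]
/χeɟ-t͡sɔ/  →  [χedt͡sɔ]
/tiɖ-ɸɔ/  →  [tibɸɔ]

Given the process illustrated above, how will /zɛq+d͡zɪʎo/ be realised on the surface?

[zɛtd͡zɪʎo]

The data show regressive place assimilation: /q/ → [k] before /g/; /ɟ/ → [d] before /t͡s/; /ɖ/ → [b] before /ɸ/. In each pair only place changes, matching the following consonant, while manner and voice stay constant.
Nothing changes in [ɲəggʊ]: there the adjacent consonants already agree in place (/g/ and /g/ are both velar), so this form is consistent with the same rule.
/q/ is a voiceless uvular stop. The following trigger /d͡z/ is alveolar, so /q/ must become alveolar as well.
A voiceless alveolar stop is [t], so the surface segment is [t].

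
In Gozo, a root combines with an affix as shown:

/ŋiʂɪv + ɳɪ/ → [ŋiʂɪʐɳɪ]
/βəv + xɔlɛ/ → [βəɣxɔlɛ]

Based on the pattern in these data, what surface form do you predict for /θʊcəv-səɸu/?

[θʊcəzsəɸu]

The data show regressive place assimilation: /v/ → [ʐ] before /ɳ/; /v/ → [ɣ] before /x/. In each pair only place changes, matching the following consonant, while manner and voice stay constant.
The rule targets /v/ (voiced labiodental fricative), which sits before the trigger /s/ (alveolar).
Changing only its place to alveolar gives [z] — the voiced alveolar fricative.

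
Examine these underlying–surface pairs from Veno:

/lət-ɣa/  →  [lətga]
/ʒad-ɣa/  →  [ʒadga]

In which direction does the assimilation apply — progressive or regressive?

Underlying /ɣ/ is realised as [g] next to /t/; /t/ itself does not change.
The change fricative → stop matches the manner of the preceding /t/, identifying this as manner assimilation.
The other alternating form patterns the same way: /ɣ/ → [g] after /d/ (fricative → stop, matching a stop) — only manner changes, and always toward the preceding segment.
Since the segment that changes follows the conditioning segment, the assimilation is progressive.

progressive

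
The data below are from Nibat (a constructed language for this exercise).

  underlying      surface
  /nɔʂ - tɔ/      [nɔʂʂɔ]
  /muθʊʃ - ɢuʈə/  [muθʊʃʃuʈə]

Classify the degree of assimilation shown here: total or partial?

total assimilation

Comparing underlying and surface forms, /t/ → [ʂ] is the alternation; the neighbouring /ʂ/ is constant.
The output [ʂ] is identical to the trigger /ʂ/ — every feature (place, manner, voicing) has been copied — so this is total assimilation.
The other form behaves the same way: /ɢ/ → [ʃ] after /ʃ/ — in each case the output is a copy of the preceding consonant.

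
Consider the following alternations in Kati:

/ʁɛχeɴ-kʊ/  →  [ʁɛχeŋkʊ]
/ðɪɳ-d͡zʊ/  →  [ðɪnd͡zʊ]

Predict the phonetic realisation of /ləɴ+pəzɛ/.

The data show regressive place assimilation: /ɴ/ → [ŋ] before /k/; /ɳ/ → [n] before /d͡z/. In each pair only place changes, matching the following consonant, while manner and voice stay constant.
The rule targets /ɴ/ (voiced uvular nasal), which sits before the trigger /p/ (bilabial).
Changing only its place to bilabial gives [m] — the voiced bilabial nasal.

[ləmpəzɛ]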